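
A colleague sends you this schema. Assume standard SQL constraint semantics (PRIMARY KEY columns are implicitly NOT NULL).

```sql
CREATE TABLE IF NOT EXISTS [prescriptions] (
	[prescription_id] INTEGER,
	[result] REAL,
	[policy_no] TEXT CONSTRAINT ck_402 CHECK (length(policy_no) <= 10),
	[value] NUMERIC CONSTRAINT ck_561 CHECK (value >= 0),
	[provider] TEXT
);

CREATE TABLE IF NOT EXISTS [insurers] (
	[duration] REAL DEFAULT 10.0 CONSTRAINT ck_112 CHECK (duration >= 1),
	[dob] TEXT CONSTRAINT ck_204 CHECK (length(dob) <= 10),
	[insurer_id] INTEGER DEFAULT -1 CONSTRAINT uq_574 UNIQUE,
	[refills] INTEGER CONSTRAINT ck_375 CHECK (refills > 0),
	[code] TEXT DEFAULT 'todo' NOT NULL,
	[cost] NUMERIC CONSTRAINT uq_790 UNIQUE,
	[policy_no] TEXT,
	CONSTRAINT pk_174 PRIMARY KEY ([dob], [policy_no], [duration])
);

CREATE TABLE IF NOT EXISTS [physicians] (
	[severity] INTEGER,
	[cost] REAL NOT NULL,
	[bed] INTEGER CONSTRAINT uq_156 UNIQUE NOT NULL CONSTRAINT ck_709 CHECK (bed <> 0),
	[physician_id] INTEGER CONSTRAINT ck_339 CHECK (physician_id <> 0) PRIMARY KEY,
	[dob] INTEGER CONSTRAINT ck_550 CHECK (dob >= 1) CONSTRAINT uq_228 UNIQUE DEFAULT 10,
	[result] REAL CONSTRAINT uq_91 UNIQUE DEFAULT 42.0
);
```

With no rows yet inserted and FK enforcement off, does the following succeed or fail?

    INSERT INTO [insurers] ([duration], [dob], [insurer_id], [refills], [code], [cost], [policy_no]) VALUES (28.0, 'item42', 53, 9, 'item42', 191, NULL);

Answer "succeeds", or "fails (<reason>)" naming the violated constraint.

fails (NOT NULL on policy_no)

policy_no is explicitly set to NULL, but policy_no is part of the PRIMARY KEY (implied NOT NULL).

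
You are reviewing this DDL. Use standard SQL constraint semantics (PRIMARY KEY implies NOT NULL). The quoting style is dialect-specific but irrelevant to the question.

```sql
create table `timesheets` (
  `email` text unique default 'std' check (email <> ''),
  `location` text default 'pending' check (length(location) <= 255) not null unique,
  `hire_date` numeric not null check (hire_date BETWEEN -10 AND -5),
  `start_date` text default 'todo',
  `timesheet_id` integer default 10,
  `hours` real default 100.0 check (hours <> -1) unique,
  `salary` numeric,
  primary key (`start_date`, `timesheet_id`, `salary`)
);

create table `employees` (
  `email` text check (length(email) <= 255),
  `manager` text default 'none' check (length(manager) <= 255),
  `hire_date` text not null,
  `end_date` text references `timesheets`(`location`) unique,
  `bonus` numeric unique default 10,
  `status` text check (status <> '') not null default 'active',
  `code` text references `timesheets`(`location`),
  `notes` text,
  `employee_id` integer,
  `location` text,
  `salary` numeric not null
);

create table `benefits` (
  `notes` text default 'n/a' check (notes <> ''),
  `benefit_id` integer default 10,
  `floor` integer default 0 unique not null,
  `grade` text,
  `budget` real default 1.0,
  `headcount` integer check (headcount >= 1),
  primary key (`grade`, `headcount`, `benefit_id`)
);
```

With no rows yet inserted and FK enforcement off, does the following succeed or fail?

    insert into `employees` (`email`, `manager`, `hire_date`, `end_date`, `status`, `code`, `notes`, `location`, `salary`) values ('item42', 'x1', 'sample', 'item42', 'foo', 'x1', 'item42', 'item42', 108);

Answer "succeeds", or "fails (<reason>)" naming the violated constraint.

NOT NULL columns: hire_date is supplied; salary is supplied; status is supplied.
CHECK constraints: 'item42' satisfies (length(email) <= 255); 'x1' satisfies (length(manager) <= 255); 'foo' satisfies (status <> '').
No constraint is violated.

succeeds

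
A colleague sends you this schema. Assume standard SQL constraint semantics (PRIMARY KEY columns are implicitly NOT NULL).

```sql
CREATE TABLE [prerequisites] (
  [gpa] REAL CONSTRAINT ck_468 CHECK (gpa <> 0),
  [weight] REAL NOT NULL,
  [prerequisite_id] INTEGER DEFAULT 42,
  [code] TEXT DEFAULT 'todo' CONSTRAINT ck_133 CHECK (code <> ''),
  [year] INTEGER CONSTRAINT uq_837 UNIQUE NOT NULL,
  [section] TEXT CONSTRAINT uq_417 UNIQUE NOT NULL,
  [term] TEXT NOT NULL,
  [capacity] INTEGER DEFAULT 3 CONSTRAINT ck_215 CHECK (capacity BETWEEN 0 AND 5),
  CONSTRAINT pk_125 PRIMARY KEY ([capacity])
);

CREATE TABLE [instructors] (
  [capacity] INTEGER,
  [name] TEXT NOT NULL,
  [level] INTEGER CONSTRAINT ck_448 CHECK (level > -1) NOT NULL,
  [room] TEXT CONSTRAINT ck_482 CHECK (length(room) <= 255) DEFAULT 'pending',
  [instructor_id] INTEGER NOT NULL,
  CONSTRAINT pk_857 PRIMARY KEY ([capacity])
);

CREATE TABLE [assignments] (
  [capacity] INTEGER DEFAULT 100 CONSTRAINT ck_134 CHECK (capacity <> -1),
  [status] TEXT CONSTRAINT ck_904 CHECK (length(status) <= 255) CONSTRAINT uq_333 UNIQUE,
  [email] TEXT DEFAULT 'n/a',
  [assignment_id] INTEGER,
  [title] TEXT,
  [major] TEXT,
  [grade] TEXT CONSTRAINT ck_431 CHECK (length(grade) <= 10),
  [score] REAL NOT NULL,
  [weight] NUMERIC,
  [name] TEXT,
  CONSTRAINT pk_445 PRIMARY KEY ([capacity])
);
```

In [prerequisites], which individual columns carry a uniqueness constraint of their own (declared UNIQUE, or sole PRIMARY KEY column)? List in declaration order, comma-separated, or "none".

year, section, capacity

- gpa: no UNIQUE or single-column PK constraint.
- weight: no UNIQUE or single-column PK constraint.
- prerequisite_id: no UNIQUE or single-column PK constraint.
- code: no UNIQUE or single-column PK constraint.
- year: declared UNIQUE → unique.
- section: declared UNIQUE → unique.
- term: no UNIQUE or single-column PK constraint.
- capacity: single-column PRIMARY KEY → unique.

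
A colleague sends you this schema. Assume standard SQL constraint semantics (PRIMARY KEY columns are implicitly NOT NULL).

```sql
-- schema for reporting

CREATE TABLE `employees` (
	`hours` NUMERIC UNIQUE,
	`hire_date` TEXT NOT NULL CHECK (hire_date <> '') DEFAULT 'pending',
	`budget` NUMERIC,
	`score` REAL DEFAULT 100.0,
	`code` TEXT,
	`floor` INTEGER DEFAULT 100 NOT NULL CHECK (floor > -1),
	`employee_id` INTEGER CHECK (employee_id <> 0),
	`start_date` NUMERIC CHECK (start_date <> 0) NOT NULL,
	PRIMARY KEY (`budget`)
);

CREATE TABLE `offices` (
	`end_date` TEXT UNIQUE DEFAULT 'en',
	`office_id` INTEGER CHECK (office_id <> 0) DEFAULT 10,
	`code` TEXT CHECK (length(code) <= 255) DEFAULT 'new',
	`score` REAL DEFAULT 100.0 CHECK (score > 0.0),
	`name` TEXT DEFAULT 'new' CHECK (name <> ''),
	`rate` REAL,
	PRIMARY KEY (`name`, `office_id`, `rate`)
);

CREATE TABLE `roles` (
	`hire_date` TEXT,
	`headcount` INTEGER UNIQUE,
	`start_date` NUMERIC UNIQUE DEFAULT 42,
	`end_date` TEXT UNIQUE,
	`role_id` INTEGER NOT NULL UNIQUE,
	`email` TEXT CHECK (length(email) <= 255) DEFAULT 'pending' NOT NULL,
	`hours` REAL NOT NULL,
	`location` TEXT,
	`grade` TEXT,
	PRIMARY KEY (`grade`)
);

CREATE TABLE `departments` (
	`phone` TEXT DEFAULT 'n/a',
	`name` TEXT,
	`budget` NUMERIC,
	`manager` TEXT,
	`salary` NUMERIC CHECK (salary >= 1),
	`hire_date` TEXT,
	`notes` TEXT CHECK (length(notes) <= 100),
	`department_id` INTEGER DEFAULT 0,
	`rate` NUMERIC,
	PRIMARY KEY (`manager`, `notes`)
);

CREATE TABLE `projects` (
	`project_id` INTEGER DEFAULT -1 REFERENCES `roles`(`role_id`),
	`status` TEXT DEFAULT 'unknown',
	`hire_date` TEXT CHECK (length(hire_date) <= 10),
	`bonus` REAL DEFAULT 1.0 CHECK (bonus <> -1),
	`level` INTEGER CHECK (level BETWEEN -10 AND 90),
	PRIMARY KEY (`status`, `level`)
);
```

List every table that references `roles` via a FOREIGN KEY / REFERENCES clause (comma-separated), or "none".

- projects.project_id references roles(role_id).

projects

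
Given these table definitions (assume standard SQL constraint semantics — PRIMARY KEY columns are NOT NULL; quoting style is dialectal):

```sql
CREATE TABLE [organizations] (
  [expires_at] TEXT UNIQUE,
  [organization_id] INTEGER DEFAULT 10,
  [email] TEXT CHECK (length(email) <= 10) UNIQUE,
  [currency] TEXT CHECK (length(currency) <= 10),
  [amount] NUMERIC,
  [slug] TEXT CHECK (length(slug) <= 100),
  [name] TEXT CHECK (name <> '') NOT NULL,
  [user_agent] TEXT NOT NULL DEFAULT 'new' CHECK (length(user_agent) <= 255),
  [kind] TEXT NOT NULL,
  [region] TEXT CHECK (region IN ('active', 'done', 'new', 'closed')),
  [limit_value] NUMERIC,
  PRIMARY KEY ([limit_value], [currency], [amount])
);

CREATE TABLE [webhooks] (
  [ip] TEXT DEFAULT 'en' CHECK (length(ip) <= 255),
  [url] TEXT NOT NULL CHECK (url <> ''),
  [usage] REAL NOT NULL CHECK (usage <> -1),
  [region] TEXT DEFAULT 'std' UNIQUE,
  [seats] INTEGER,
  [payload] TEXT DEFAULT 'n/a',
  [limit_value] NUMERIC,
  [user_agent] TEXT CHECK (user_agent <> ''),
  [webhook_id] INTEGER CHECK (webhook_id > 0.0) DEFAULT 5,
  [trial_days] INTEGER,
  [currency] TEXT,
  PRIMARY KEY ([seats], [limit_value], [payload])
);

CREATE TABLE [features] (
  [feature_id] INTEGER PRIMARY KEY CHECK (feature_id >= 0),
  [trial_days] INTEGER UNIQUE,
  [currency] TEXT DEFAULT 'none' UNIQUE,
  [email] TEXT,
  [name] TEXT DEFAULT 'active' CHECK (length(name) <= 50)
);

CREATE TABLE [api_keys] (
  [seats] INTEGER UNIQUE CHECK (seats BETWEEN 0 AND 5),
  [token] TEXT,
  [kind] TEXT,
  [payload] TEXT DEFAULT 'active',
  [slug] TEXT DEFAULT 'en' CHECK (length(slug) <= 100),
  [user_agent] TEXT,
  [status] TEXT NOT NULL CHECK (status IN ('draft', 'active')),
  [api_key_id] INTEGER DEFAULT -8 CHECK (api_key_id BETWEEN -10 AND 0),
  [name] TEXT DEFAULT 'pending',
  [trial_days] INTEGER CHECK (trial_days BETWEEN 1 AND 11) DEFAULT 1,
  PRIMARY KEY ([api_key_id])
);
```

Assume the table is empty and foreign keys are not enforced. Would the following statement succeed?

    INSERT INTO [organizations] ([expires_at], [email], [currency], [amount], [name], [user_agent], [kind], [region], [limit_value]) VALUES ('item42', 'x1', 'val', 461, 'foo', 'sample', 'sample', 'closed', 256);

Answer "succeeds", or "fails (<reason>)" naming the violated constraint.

NOT NULL columns: amount is supplied; currency is supplied; kind is supplied; limit_value is supplied; name is supplied; user_agent is supplied.
CHECK constraints: 'x1' satisfies (length(email) <= 10); 'val' satisfies (length(currency) <= 10); 'foo' satisfies (name <> ''); 'sample' satisfies (length(user_agent) <= 255); 'closed' satisfies (region IN ('active', 'done', 'new', 'closed')).
No constraint is violated.

succeeds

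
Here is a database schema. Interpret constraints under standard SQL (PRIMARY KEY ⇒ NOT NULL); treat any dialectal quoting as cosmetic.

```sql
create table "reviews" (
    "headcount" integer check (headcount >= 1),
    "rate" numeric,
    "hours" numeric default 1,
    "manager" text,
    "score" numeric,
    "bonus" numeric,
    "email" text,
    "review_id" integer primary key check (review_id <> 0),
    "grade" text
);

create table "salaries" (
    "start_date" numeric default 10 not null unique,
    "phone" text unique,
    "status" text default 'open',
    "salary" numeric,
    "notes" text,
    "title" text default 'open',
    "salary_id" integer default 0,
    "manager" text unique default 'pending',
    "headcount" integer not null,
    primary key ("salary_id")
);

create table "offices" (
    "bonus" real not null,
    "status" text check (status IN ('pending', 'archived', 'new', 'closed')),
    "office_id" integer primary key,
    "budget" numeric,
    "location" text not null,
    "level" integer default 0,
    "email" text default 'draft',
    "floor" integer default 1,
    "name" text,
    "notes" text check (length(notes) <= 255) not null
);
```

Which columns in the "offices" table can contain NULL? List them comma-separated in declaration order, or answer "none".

status, budget, level, email, floor, name

- bonus: declared NOT NULL → not nullable.
- status: CHECK does not forbid NULL (a CHECK constraint passes when its expression is NULL) → nullable.
- office_id: part of the PRIMARY KEY, which implies NOT NULL → not nullable.
- budget: no NOT NULL constraint applies → nullable.
- location: declared NOT NULL → not nullable.
- level: DEFAULT only fills an omitted column; an explicit NULL is still allowed → nullable.
- email: DEFAULT only fills an omitted column; an explicit NULL is still allowed → nullable.
- floor: DEFAULT only fills an omitted column; an explicit NULL is still allowed → nullable.
- name: no NOT NULL constraint applies → nullable.
- notes: declared NOT NULL → not nullable.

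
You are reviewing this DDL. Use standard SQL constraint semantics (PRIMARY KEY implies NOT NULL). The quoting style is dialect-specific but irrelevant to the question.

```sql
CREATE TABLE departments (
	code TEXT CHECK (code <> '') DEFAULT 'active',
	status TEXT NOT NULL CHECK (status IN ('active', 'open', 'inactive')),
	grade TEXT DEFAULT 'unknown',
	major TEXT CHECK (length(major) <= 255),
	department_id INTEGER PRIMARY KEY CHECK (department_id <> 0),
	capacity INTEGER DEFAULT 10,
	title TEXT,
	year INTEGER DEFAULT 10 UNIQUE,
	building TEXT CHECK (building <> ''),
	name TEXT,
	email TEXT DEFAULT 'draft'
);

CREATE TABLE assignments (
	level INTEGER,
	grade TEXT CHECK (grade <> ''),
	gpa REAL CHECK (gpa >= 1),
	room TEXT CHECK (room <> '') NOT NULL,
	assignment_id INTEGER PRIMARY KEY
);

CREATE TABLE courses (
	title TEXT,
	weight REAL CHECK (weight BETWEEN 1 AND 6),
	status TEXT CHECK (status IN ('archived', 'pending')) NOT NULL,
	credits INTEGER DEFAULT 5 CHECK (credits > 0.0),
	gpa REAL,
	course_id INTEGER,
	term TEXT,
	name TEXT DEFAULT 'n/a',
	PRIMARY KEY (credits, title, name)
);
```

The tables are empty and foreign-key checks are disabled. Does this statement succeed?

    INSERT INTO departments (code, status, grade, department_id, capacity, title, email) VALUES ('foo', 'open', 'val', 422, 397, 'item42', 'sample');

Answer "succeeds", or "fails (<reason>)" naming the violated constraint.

NOT NULL columns: department_id is supplied; status is supplied.
CHECK constraints: 'foo' satisfies (code <> ''); 'open' satisfies (status IN ('active', 'open', 'inactive')); 422 satisfies (department_id <> 0).
No constraint is violated.

succeeds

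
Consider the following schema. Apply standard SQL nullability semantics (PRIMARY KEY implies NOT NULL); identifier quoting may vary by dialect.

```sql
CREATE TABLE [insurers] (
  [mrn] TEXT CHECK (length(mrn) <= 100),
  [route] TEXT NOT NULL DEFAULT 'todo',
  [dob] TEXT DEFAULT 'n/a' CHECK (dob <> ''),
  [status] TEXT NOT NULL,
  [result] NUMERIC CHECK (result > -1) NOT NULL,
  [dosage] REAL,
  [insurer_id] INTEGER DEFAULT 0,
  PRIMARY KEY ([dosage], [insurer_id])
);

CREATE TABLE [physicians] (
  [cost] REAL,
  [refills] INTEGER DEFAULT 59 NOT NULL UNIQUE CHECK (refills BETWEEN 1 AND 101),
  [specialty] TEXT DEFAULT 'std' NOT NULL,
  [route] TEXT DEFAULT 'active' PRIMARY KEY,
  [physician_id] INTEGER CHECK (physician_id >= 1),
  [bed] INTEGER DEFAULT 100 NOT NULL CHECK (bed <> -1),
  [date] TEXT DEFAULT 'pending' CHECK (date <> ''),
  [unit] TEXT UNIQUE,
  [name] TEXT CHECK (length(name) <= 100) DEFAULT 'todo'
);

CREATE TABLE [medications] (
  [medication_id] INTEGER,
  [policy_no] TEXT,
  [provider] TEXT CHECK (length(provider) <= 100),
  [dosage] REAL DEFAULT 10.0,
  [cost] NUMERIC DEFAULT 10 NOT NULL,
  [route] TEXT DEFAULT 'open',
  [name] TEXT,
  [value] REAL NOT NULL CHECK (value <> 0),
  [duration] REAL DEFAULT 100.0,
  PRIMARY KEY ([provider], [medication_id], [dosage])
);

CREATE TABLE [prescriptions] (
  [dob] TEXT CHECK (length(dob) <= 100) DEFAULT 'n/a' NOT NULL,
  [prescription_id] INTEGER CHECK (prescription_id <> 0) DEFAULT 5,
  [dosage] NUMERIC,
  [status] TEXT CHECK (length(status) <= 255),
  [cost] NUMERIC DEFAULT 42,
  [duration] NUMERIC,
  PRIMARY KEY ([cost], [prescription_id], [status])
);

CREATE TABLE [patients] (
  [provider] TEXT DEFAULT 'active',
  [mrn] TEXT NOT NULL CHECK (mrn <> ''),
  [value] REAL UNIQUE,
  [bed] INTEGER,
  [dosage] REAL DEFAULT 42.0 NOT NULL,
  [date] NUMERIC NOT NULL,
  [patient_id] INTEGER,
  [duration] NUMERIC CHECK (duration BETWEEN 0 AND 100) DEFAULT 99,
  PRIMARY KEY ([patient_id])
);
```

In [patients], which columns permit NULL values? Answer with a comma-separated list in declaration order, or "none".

- provider: DEFAULT only fills an omitted column; an explicit NULL is still allowed → nullable.
- mrn: declared NOT NULL → not nullable.
- value: UNIQUE does not imply NOT NULL → nullable.
- bed: no NOT NULL constraint applies → nullable.
- dosage: declared NOT NULL → not nullable.
- date: declared NOT NULL → not nullable.
- patient_id: part of the PRIMARY KEY, which implies NOT NULL → not nullable.
- duration: CHECK does not forbid NULL (a CHECK constraint passes when its expression is NULL) → nullable.

provider, value, bed, duration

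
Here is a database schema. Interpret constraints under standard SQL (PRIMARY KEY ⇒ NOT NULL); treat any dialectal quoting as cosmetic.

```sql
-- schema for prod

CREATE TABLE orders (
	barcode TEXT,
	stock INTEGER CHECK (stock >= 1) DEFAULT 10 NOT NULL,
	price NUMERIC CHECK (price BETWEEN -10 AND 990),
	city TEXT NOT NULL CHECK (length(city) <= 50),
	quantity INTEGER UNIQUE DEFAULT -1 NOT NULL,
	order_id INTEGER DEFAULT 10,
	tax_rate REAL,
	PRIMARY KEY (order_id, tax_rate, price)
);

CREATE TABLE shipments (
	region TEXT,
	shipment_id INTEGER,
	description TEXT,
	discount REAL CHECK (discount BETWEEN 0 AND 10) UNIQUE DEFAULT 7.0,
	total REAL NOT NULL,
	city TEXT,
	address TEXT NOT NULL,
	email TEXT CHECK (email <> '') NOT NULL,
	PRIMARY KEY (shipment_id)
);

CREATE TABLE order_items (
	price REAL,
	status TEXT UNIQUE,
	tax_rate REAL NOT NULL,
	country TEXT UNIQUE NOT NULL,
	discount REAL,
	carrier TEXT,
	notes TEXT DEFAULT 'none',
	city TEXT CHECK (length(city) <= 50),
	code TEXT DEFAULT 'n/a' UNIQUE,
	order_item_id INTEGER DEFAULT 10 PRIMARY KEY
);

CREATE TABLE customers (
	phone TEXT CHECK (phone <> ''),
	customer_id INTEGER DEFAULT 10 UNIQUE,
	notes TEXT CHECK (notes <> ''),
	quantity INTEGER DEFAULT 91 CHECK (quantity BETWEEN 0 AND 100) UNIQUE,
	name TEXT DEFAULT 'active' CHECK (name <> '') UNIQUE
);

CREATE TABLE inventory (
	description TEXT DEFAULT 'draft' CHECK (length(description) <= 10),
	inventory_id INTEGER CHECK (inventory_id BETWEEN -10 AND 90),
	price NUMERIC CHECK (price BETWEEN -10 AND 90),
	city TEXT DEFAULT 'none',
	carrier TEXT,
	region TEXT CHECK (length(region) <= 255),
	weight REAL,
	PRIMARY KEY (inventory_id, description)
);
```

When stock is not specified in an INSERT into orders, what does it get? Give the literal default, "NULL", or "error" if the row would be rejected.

stock has an explicit DEFAULT 10.
When the column is omitted from an INSERT, that default is used.

10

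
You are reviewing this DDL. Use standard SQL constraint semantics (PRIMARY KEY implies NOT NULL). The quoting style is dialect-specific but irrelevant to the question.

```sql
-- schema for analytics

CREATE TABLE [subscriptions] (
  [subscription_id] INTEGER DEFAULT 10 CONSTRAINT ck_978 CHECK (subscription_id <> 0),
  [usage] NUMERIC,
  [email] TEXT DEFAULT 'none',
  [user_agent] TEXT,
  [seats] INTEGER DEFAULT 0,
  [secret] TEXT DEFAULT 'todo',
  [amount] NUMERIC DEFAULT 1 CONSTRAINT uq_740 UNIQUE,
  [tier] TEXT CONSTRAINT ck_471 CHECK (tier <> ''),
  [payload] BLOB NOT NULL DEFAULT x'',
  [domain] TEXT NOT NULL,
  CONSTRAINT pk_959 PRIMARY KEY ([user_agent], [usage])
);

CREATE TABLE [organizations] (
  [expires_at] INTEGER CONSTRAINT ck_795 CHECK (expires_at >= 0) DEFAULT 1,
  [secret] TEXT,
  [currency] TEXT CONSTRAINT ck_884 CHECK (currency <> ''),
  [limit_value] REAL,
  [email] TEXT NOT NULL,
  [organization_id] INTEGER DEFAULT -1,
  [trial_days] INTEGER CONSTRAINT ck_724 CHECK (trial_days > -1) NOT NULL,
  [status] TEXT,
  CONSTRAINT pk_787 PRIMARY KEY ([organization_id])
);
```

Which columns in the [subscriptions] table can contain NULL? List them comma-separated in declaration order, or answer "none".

- subscription_id: CHECK does not forbid NULL (a CHECK constraint passes when its expression is NULL) → nullable.
- usage: part of the PRIMARY KEY, which implies NOT NULL → not nullable.
- email: DEFAULT only fills an omitted column; an explicit NULL is still allowed → nullable.
- user_agent: part of the PRIMARY KEY, which implies NOT NULL → not nullable.
- seats: DEFAULT only fills an omitted column; an explicit NULL is still allowed → nullable.
- secret: DEFAULT only fills an omitted column; an explicit NULL is still allowed → nullable.
- amount: UNIQUE does not imply NOT NULL → nullable.
- tier: CHECK does not forbid NULL (a CHECK constraint passes when its expression is NULL) → nullable.
- payload: declared NOT NULL → not nullable.
- domain: declared NOT NULL → not nullable.

subscription_id, email, seats, secret, amount, tier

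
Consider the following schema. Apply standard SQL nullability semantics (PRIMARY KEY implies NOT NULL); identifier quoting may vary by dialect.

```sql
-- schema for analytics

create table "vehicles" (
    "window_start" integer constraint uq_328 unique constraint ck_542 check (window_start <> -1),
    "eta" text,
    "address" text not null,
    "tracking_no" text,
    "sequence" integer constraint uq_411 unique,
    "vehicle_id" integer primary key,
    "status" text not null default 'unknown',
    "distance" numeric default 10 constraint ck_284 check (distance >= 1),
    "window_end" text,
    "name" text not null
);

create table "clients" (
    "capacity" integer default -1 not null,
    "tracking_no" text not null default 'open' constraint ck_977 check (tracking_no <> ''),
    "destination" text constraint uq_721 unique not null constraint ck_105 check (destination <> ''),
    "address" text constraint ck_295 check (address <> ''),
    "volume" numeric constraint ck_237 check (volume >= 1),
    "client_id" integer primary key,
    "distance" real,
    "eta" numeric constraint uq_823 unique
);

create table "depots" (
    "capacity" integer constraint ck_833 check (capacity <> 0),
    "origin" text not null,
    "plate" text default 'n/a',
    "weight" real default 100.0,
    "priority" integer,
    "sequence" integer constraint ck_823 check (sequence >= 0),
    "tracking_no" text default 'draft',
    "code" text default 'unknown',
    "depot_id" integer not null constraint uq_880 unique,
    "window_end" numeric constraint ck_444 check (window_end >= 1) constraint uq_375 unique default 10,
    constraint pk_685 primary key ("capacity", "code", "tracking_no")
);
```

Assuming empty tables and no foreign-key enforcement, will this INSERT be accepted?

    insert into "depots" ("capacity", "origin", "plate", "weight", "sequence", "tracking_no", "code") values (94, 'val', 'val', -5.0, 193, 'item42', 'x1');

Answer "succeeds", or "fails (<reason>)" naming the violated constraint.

fails (NOT NULL on depot_id)

depot_id is omitted from the column list and has no DEFAULT, so it would receive NULL.
But depot_id is declared NOT NULL.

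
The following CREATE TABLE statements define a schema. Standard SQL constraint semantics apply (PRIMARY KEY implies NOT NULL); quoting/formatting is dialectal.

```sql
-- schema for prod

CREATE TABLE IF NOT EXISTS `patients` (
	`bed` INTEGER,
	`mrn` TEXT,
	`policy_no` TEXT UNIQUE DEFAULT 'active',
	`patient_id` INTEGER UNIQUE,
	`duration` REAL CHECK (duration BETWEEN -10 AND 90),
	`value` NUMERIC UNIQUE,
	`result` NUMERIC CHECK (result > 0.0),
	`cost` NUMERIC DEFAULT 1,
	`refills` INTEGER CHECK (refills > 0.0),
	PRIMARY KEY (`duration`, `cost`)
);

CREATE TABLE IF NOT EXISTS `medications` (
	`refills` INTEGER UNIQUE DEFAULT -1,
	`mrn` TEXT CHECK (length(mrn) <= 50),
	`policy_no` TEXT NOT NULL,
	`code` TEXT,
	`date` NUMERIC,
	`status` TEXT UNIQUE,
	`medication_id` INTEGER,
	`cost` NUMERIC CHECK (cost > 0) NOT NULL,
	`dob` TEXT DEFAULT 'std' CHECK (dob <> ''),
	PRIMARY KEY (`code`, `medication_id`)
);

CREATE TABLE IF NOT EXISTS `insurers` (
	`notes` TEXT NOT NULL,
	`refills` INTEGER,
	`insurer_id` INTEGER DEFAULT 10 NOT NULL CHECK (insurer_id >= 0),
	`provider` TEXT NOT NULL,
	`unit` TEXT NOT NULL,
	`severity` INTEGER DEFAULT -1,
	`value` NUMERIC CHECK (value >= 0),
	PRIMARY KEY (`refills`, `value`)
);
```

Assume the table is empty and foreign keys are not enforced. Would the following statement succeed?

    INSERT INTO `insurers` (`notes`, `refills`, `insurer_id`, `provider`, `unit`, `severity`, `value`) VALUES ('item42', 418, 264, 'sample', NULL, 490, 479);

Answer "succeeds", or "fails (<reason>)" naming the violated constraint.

fails (NOT NULL on unit)

unit is explicitly set to NULL, but unit is declared NOT NULL.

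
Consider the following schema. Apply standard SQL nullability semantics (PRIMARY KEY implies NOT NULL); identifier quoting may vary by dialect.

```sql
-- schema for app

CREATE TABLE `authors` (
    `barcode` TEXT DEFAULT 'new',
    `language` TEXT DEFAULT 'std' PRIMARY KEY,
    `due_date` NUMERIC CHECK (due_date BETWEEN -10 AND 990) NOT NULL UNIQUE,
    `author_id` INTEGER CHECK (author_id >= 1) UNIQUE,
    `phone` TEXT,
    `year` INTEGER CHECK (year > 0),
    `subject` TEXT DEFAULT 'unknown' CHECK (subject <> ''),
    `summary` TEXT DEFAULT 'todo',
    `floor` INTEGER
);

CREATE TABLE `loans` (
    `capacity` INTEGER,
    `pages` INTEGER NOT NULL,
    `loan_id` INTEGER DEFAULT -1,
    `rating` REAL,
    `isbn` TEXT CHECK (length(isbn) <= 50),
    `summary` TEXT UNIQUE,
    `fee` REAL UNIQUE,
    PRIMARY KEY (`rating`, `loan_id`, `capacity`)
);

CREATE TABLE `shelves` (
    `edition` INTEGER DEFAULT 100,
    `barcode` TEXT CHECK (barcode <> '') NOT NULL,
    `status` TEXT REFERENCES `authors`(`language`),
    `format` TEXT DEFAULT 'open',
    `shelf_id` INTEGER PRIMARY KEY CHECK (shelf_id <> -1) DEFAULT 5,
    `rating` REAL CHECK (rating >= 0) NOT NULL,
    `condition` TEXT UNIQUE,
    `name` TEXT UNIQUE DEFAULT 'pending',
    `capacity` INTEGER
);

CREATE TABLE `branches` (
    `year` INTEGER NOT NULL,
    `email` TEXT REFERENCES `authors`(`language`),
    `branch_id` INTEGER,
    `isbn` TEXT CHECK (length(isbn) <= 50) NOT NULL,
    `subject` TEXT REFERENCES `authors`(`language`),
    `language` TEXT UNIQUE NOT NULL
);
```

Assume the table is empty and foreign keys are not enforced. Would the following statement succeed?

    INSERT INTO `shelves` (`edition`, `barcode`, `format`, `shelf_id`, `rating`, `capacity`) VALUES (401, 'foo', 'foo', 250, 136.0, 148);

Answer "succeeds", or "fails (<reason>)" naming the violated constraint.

succeeds

NOT NULL columns: barcode is supplied; rating is supplied; shelf_id is supplied.
CHECK constraints: 'foo' satisfies (barcode <> ''); 250 satisfies (shelf_id <> -1); 136.0 satisfies (rating >= 0).
No constraint is violated.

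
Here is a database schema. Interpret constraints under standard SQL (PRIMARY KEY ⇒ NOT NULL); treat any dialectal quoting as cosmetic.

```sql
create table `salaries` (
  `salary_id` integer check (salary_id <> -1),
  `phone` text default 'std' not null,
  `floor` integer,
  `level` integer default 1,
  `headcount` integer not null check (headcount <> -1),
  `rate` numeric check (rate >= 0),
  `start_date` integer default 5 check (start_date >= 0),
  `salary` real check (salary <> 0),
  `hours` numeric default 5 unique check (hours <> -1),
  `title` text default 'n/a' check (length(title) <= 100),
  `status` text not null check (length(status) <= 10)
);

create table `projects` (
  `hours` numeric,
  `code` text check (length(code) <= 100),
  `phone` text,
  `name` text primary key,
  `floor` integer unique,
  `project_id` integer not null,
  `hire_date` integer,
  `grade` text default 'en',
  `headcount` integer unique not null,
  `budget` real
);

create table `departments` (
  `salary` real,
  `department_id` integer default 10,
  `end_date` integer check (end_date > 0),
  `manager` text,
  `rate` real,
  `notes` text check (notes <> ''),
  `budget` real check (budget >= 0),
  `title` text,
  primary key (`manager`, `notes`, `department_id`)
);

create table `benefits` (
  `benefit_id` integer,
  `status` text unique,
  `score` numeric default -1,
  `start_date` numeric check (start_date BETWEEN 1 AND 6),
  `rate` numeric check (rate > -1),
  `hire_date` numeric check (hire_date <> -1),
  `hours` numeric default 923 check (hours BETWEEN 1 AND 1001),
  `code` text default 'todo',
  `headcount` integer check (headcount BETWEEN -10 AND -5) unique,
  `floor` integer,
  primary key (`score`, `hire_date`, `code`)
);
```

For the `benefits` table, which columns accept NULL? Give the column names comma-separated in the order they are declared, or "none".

benefit_id, status, start_date, rate, hours, headcount, floor

- benefit_id: no NOT NULL constraint applies → nullable.
- status: UNIQUE does not imply NOT NULL → nullable.
- score: part of the PRIMARY KEY, which implies NOT NULL → not nullable.
- start_date: CHECK does not forbid NULL (a CHECK constraint passes when its expression is NULL) → nullable.
- rate: CHECK does not forbid NULL (a CHECK constraint passes when its expression is NULL) → nullable.
- hire_date: part of the PRIMARY KEY, which implies NOT NULL → not nullable.
- hours: CHECK does not forbid NULL (a CHECK constraint passes when its expression is NULL) → nullable.
- code: part of the PRIMARY KEY, which implies NOT NULL → not nullable.
- headcount: CHECK does not forbid NULL (a CHECK constraint passes when its expression is NULL) → nullable.
- floor: no NOT NULL constraint applies → nullable.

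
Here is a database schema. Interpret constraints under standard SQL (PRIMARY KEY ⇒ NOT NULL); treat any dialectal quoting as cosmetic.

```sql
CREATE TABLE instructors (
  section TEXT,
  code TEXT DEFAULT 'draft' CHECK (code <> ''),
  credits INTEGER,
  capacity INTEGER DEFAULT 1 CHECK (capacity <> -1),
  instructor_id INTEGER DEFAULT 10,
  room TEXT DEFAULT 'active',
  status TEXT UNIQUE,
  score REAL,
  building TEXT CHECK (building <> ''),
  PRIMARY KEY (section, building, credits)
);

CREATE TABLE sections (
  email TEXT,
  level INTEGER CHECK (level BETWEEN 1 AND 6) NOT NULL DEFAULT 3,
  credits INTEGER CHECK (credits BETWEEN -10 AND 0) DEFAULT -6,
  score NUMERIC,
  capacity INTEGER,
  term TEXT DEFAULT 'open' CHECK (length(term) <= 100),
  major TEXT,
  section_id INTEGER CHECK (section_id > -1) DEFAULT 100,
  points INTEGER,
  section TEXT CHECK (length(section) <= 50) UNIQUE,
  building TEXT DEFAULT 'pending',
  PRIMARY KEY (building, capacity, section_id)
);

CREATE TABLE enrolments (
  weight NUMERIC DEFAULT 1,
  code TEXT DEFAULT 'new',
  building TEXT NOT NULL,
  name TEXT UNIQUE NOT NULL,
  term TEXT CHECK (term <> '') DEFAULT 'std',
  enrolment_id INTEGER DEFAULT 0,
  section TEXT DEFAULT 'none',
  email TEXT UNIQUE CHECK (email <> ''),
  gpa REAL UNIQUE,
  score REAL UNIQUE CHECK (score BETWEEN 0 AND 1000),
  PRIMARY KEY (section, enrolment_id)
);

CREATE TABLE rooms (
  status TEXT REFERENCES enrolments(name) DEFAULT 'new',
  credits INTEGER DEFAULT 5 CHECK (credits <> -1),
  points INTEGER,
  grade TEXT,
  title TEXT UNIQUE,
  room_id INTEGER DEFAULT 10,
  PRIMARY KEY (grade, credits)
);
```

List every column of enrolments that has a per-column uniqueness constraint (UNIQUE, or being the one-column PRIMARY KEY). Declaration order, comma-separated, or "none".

name, email, gpa, score

- weight: no UNIQUE or single-column PK constraint.
- code: no UNIQUE or single-column PK constraint.
- building: no UNIQUE or single-column PK constraint.
- name: declared UNIQUE → unique.
- term: no UNIQUE or single-column PK constraint.
- enrolment_id: part of a composite PRIMARY KEY — only the tuple is unique, not this column on its own.
- section: part of a composite PRIMARY KEY — only the tuple is unique, not this column on its own.
- email: declared UNIQUE → unique.
- gpa: declared UNIQUE → unique.
- score: declared UNIQUE → unique.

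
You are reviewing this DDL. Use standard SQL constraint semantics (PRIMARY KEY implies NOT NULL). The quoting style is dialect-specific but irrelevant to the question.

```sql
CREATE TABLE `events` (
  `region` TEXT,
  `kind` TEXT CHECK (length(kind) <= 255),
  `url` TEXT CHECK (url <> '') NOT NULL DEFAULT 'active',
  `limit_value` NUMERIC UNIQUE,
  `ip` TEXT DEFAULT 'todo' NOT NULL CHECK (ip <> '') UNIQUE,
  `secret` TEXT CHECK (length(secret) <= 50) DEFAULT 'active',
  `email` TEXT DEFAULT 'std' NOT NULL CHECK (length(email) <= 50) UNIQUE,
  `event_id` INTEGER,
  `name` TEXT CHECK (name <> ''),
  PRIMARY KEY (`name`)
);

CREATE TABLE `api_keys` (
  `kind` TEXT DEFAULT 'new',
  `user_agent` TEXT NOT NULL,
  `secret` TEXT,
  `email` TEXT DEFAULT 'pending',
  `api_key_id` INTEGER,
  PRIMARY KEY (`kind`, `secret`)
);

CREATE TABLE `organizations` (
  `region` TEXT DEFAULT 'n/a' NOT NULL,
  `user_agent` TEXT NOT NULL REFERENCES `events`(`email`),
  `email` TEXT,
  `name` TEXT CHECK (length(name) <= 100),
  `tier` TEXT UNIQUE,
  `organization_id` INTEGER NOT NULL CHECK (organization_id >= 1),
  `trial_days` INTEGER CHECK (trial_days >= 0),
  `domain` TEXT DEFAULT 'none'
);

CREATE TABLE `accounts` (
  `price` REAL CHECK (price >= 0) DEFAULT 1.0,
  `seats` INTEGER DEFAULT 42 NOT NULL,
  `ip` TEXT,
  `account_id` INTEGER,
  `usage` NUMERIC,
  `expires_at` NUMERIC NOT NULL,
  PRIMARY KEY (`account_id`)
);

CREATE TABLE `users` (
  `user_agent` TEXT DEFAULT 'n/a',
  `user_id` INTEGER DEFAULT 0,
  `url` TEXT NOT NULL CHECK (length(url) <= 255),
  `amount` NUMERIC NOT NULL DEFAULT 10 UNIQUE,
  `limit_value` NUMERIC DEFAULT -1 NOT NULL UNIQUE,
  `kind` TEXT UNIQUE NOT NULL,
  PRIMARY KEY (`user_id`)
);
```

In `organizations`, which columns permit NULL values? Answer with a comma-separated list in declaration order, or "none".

email, name, tier, trial_days, domain

- region: declared NOT NULL → not nullable.
- user_agent: declared NOT NULL → not nullable.
- email: no NOT NULL constraint applies → nullable.
- name: CHECK does not forbid NULL (a CHECK constraint passes when its expression is NULL) → nullable.
- tier: UNIQUE does not imply NOT NULL → nullable.
- organization_id: declared NOT NULL → not nullable.
- trial_days: CHECK does not forbid NULL (a CHECK constraint passes when its expression is NULL) → nullable.
- domain: DEFAULT only fills an omitted column; an explicit NULL is still allowed → nullable.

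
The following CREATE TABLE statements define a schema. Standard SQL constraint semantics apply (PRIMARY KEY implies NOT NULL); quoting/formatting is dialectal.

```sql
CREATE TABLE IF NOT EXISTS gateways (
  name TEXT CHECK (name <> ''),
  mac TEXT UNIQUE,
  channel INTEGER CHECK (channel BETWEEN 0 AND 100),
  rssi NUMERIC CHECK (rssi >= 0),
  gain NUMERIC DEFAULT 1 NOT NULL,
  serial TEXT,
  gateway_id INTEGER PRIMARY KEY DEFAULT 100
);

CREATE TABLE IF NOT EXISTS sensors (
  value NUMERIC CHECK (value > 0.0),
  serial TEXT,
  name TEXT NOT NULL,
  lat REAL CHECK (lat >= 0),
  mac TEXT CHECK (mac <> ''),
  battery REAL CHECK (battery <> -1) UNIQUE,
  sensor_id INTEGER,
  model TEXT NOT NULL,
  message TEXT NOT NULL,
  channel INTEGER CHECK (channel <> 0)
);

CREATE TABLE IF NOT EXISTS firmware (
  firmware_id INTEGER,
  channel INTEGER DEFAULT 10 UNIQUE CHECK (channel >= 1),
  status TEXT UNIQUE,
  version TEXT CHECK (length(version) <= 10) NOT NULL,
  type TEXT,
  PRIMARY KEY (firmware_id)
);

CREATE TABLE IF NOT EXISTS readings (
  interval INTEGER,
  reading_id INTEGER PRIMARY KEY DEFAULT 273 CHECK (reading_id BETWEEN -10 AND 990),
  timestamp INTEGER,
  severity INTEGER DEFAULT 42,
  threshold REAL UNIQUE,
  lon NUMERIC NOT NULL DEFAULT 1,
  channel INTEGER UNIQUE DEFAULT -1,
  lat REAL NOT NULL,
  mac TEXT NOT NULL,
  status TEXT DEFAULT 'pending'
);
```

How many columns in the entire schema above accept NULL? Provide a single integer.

21

gateways: 5 nullable (name, mac, channel, rssi, serial — PK (gateway_id) and explicit NOT NULL columns excluded).
sensors: 7 nullable (value, serial, lat, mac, battery, sensor_id, channel — PK none and explicit NOT NULL columns excluded).
firmware: 3 nullable (channel, status, type — PK (firmware_id) and explicit NOT NULL columns excluded).
readings: 6 nullable (interval, timestamp, severity, threshold, channel, status — PK (reading_id) and explicit NOT NULL columns excluded).
Total: 5 + 7 + 3 + 6 = 21.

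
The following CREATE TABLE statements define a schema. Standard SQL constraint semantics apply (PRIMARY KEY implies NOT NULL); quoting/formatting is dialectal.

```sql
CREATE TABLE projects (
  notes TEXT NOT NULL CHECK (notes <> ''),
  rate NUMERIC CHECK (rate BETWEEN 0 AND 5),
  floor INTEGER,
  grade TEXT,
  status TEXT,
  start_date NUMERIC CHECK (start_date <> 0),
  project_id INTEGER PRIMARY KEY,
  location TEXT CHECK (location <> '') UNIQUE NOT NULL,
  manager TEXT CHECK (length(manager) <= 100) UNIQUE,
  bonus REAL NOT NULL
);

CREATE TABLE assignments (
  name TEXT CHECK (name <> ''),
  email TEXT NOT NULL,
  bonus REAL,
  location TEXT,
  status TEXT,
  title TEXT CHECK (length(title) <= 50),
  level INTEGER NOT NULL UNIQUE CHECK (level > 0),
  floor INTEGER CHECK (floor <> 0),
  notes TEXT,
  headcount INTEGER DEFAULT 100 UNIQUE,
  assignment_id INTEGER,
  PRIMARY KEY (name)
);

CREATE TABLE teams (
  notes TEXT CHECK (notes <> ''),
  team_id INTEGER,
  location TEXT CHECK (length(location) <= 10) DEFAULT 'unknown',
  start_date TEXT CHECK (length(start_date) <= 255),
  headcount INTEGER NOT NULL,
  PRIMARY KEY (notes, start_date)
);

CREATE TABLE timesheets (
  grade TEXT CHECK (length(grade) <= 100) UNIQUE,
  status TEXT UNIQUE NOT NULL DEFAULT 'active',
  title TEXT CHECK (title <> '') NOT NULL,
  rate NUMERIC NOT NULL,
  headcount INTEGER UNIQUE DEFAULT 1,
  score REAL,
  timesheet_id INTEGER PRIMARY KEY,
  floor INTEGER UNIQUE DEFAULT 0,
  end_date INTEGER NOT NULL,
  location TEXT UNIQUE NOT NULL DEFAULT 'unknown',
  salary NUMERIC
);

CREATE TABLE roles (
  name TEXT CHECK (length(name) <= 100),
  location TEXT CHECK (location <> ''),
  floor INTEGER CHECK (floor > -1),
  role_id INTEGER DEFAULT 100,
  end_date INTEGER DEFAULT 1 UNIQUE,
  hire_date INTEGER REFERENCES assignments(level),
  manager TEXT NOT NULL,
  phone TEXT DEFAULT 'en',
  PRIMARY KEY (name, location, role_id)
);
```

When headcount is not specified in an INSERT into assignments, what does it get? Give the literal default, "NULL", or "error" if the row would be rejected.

100

headcount has an explicit DEFAULT 100.
When the column is omitted from an INSERT, that default is used.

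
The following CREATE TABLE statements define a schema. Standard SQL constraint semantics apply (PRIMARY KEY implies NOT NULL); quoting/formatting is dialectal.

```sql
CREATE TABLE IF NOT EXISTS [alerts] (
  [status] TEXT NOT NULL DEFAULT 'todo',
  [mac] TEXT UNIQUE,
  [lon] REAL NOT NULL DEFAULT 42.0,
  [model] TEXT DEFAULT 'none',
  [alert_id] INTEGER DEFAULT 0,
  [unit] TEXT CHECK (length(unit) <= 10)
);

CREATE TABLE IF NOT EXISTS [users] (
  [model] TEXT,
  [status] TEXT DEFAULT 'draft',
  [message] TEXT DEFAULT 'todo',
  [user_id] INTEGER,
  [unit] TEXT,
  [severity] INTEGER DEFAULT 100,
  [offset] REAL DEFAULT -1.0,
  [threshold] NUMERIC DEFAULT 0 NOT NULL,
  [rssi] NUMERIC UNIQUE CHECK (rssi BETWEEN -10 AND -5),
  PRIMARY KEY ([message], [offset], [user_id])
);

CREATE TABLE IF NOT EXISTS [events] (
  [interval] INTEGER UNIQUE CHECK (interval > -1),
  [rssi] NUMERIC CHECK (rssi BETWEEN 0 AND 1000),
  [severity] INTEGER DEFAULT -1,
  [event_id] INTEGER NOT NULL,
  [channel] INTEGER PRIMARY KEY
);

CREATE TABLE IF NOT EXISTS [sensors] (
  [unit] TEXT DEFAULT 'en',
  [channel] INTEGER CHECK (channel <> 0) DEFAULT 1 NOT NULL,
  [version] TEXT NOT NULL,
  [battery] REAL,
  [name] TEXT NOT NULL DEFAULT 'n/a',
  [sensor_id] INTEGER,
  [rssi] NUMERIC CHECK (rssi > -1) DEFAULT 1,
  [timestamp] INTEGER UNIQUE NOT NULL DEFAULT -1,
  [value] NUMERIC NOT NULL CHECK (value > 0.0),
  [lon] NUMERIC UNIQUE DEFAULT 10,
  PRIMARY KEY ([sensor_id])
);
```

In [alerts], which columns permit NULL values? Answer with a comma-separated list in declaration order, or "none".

mac, model, alert_id, unit

- status: declared NOT NULL → not nullable.
- mac: UNIQUE does not imply NOT NULL → nullable.
- lon: declared NOT NULL → not nullable.
- model: DEFAULT only fills an omitted column; an explicit NULL is still allowed → nullable.
- alert_id: DEFAULT only fills an omitted column; an explicit NULL is still allowed → nullable.
- unit: CHECK does not forbid NULL (a CHECK constraint passes when its expression is NULL) → nullable.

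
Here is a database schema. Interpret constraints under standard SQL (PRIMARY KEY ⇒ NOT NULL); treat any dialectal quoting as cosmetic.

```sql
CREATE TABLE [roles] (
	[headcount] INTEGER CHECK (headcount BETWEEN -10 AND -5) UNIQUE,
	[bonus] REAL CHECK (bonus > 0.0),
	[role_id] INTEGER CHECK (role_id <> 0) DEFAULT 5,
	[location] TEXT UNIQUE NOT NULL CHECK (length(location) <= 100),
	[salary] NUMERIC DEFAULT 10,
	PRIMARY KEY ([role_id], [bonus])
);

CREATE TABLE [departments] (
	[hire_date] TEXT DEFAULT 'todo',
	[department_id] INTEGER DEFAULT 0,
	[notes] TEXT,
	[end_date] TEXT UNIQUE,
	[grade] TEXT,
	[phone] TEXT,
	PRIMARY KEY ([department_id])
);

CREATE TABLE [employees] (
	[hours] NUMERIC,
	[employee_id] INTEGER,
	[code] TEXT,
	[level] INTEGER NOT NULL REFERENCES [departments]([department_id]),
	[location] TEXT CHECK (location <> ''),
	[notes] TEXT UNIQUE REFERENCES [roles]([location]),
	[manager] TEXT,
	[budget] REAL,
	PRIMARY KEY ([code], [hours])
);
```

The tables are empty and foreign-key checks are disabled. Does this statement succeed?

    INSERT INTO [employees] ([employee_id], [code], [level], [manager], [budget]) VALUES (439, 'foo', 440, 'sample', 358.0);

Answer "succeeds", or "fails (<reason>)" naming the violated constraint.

fails (NOT NULL on hours)

hours is omitted from the column list and has no DEFAULT, so it would receive NULL.
But hours is part of the PRIMARY KEY (implied NOT NULL).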